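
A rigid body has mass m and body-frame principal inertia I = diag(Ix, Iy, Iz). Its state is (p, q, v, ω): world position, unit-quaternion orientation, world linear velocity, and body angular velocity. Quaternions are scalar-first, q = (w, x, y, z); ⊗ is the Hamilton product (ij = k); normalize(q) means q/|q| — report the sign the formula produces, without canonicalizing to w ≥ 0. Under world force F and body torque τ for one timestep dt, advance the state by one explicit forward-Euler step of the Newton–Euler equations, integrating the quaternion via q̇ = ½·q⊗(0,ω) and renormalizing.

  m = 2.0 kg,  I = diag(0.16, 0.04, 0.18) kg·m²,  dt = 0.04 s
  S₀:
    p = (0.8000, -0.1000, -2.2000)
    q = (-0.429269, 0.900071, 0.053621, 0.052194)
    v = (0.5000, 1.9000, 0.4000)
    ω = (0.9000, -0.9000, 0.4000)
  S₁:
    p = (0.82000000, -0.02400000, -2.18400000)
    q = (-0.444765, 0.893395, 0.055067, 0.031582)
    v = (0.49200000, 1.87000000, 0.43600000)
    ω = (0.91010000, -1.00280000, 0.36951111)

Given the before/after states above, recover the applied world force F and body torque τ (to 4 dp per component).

Δv = v₁−v₀ = (-0.00800000, -0.03000000, 0.03600000)
m·(v₁−v₀)/dt = (-0.4000, -1.5000, 1.8000)
Δω = ω₁−ω₀ = (0.01010000, -0.10280000, -0.03048889)
applied torque τ = (-0.0100, -0.1100, -0.0400)

F = (-0.4000, -1.5000, 1.8000)
τ = (-0.0100, -0.1100, -0.0400)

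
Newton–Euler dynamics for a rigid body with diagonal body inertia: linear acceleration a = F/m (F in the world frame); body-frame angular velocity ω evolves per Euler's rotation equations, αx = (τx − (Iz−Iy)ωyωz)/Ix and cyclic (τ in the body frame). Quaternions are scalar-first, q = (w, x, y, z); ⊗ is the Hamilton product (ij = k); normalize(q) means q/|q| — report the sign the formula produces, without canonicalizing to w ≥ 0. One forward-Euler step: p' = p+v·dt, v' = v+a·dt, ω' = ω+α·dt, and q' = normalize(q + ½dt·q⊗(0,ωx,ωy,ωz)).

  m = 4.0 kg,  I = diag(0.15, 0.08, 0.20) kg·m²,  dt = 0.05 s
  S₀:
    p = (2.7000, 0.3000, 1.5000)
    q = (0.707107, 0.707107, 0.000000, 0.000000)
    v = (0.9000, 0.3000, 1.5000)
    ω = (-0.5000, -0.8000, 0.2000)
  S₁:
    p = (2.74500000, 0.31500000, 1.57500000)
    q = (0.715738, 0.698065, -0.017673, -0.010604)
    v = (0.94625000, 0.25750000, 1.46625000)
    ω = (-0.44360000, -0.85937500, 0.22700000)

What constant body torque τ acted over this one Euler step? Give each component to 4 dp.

Δω = ω₁−ω₀ = (0.05640000, -0.05937500, 0.02700000)
I·α + gyro = (0.1500, -0.0900, 0.0800)

τ = (0.1500, -0.0900, 0.0800)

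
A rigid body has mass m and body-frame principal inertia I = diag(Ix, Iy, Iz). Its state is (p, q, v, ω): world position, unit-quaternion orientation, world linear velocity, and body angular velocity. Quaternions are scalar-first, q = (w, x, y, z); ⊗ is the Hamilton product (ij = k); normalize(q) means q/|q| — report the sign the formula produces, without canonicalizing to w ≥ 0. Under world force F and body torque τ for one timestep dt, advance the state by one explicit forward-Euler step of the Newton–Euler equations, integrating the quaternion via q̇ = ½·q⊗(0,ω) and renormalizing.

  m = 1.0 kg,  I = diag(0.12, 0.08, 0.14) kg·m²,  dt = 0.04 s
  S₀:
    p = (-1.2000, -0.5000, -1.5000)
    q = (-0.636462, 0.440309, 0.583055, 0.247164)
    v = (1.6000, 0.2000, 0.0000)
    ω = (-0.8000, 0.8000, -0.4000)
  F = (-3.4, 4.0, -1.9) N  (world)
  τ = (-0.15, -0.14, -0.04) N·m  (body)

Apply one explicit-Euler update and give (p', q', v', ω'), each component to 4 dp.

p' = (-1.1360, -0.4920, -1.5000)
q' = (-0.6366, 0.4417, 0.5723, 0.2686)
v' = (1.4640, 0.3600, -0.0760)
ω' = (-0.8436, 0.7332, -0.4187)

linear accel F/m = (-3.4000, 4.0000, -1.9000)
p + v·dt = (-1.1360, -0.4920, -1.5000)
new velocity v' = (1.4640, 0.3600, -0.0760)
angular accel α = (-1.0900, -1.6700, -0.4686)
ω + α·dt = (-0.8436, 0.7332, -0.4187)
Hamilton product q⊗(0,ω) = (-0.0153312, 0.0782164, -0.5307772, 1.0732760)
q + ½dt·q⊗(0,ω), renormalized = (-0.6366, 0.4417, 0.5723, 0.2686)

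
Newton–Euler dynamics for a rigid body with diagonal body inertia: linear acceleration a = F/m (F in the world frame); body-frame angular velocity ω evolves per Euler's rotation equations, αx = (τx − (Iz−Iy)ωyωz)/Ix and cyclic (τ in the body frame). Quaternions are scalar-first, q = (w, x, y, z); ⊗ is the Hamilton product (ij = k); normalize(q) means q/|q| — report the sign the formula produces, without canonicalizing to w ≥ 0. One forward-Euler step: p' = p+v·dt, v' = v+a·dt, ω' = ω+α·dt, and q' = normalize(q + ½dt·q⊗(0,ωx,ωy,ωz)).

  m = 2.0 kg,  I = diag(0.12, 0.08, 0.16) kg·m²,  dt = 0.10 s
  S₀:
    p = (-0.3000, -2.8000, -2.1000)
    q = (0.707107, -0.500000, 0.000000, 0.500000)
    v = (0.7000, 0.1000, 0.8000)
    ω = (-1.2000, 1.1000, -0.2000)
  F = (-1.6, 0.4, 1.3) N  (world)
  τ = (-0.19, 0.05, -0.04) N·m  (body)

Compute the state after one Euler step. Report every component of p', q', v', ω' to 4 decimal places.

ω×(Iω) gyroscopic = (-0.0176, -0.0096, 0.0528)
angular accel α = (-1.4367, 0.7450, -0.5800)
ω' = ω + α·dt = (-1.3437, 1.1745, -0.2580)
Hamilton product q⊗(0,ω) = (-0.5000000, -1.3985284, 0.0778177, -0.6914214)
q + ½dt·q⊗(0,ω), renormalized = (0.6798, -0.5680, 0.0039, 0.4639)
p' = p + v·dt = (-0.2300, -2.7900, -2.0200)
v + (F/m)dt = (0.6200, 0.1200, 0.8650)

p' = (-0.2300, -2.7900, -2.0200)
q' = (0.6798, -0.5680, 0.0039, 0.4639)
v' = (0.6200, 0.1200, 0.8650)
ω' = (-1.3437, 1.1745, -0.2580)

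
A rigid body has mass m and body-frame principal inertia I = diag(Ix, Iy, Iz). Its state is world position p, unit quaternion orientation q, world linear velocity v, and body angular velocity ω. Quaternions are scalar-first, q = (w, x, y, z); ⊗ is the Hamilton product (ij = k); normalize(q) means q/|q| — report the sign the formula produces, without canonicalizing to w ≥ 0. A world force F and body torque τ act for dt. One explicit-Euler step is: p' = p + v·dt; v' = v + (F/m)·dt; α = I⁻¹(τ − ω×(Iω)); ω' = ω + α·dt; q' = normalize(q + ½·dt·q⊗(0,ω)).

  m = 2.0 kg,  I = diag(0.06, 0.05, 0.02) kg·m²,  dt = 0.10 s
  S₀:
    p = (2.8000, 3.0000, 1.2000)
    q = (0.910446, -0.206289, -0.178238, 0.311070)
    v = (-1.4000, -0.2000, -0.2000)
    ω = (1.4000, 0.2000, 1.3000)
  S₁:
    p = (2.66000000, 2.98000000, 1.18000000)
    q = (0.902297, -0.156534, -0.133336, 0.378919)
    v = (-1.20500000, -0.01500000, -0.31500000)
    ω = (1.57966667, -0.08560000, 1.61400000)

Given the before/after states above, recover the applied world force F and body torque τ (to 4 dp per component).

Δv = v₁−v₀ = (0.19500000, 0.18500000, -0.11500000)
F = m·Δv/dt = (3.9000, 3.7000, -2.3000)
Δω = ω₁−ω₀ = (0.17966667, -0.28560000, 0.31400000)
applied torque τ = (0.1000, -0.0700, 0.0600)

F = (3.9000, 3.7000, -2.3000)
τ = (0.1000, -0.0700, 0.0600)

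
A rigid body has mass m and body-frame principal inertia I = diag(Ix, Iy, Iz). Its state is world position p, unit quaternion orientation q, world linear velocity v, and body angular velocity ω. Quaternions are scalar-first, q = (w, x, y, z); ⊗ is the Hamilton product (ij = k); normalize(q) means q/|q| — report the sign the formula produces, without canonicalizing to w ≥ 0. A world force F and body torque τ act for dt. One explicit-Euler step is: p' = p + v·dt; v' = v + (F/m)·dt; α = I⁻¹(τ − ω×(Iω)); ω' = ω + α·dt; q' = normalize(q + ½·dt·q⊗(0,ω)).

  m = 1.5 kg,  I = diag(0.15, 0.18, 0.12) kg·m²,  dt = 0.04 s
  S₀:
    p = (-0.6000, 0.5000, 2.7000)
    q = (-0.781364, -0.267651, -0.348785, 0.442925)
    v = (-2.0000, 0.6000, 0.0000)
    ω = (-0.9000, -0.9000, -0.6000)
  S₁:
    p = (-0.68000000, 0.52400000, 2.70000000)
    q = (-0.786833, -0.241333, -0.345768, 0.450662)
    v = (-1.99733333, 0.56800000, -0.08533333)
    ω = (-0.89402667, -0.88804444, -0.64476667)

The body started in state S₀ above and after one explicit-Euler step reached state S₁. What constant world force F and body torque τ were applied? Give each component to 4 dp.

F = (0.1000, -1.2000, -3.2000)
τ = (-0.0100, 0.0700, -0.1100)

v₁ − v₀ = (0.00266667, -0.03200000, -0.08533333)
applied force F = (0.1000, -1.2000, -3.2000)
ω₁ − ω₀ = (0.00597333, 0.01195556, -0.04476667)
τ = I·(Δω/dt) + ω₀×(Iω₀) = (-0.0100, 0.0700, -0.1100)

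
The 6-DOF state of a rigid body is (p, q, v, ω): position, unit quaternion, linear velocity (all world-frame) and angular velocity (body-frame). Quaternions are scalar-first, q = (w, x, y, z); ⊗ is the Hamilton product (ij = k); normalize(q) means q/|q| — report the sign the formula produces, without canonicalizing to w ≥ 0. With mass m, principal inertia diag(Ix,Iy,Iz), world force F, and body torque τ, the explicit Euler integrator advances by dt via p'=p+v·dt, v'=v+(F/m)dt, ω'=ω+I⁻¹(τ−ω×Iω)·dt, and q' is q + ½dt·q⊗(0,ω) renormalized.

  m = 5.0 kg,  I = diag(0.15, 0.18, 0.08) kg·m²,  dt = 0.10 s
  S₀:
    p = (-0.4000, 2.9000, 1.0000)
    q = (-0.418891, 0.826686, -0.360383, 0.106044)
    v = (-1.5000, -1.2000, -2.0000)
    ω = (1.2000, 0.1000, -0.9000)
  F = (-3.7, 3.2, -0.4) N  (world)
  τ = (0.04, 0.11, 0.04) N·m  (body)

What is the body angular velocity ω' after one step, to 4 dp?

ω' = (1.2207, 0.2031, -0.8545)

α = I⁻¹(τ − ω×Iω) = (0.2067, 1.0311, 0.4550)
ω + α·dt = (1.2207, 0.2031, -0.8545)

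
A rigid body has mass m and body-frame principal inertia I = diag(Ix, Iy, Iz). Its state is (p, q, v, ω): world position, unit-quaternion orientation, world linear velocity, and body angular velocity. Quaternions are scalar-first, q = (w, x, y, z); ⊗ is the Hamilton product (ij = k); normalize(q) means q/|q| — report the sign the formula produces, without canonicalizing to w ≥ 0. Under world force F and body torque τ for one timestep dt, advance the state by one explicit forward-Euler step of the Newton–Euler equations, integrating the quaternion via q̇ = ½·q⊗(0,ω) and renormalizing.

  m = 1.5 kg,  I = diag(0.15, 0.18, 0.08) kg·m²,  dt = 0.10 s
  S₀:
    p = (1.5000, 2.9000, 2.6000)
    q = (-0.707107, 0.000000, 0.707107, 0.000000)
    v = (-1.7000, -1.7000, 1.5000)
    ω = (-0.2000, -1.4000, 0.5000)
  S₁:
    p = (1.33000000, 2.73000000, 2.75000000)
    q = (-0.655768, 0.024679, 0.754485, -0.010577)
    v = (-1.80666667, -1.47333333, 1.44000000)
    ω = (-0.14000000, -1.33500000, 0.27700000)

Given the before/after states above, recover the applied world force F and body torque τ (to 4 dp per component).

ω₁ − ω₀ = (0.06000000, 0.06500000, -0.22300000)
τ = I·(Δω/dt) + ω₀×(Iω₀) = (0.1600, 0.1100, -0.1700)
Δv = v₁−v₀ = (-0.10666667, 0.22666667, -0.06000000)
m·(v₁−v₀)/dt = (-1.6000, 3.4000, -0.9000)

F = (-1.6000, 3.4000, -0.9000)
τ = (0.1600, 0.1100, -0.1700)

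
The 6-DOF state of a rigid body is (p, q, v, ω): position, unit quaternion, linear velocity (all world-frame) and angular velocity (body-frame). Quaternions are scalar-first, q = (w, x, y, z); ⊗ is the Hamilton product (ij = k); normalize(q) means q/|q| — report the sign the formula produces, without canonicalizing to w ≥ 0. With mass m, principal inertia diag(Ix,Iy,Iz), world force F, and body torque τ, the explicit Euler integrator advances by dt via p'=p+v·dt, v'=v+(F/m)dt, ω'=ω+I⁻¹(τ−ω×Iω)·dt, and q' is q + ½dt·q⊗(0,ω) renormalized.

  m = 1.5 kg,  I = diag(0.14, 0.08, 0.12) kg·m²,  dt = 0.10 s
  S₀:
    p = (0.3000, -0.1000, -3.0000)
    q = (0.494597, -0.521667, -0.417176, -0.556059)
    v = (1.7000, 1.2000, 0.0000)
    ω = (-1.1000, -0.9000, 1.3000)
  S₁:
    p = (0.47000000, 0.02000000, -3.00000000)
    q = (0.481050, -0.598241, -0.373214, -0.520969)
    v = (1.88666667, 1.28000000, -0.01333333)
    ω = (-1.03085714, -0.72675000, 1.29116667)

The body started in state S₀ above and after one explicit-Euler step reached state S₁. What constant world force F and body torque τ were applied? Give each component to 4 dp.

Δω = ω₁−ω₀ = (0.06914286, 0.17325000, -0.00883333)
precession coupling = (-0.0468, -0.0286, -0.0594)
τ = I·(Δω/dt) + ω₀×(Iω₀) = (0.0500, 0.1100, -0.0700)
velocity change Δv = (0.18666667, 0.08000000, -0.01333333)
applied force F = (2.8000, 1.2000, -0.2000)

F = (2.8000, 1.2000, -0.2000)
τ = (0.0500, 0.1100, -0.0700)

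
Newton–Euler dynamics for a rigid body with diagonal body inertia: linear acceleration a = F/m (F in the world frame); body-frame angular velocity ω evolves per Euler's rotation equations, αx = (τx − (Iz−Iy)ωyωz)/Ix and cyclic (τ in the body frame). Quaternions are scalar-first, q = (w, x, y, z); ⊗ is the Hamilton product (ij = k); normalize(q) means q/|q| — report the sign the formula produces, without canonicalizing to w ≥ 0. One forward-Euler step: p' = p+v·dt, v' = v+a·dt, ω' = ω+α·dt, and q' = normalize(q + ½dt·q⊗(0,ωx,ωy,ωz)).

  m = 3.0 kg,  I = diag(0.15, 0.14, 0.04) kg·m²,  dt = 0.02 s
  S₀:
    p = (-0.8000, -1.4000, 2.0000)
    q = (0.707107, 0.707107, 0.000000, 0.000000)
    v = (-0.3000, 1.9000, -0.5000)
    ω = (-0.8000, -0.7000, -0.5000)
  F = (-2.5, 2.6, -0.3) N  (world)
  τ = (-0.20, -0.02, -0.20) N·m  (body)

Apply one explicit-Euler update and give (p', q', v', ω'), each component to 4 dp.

precession coupling ω×(Iω) = (-0.0350, 0.0440, -0.0056)
angular accel α = (-1.1000, -0.4571, -4.8600)
ω' = ω + α·dt = (-0.8220, -0.7091, -0.5972)
q⊗(0,ω) = (0.5656856, -0.5656856, -0.1414214, -0.8485284)
q + ½dt·q⊗(0,ω), renormalized = (0.7127, 0.7014, -0.0014, -0.0085)
p' = p + v·dt = (-0.8060, -1.3620, 1.9900)
v + (F/m)dt = (-0.3167, 1.9173, -0.5020)

p' = (-0.8060, -1.3620, 1.9900)
q' = (0.7127, 0.7014, -0.0014, -0.0085)
v' = (-0.3167, 1.9173, -0.5020)
ω' = (-0.8220, -0.7091, -0.5972)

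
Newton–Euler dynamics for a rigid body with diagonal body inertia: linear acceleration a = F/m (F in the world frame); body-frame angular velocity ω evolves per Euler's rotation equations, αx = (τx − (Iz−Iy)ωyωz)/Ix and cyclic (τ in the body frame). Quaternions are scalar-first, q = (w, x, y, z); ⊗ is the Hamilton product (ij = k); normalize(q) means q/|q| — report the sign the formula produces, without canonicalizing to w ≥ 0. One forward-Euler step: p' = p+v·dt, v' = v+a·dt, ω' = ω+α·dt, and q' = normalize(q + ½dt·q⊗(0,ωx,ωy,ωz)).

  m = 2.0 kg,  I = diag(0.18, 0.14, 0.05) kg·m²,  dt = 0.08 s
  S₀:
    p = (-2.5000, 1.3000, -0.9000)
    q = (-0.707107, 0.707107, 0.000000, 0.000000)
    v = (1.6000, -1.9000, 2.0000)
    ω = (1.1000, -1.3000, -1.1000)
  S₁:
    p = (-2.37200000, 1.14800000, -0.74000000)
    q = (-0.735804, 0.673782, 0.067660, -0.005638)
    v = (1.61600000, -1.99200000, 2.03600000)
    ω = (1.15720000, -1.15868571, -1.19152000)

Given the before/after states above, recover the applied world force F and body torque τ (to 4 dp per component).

F = (0.4000, -2.3000, 0.9000)
τ = (0.0000, 0.0900, 0.0000)

Δω = ω₁−ω₀ = (0.05720000, 0.14131429, -0.09152000)
applied torque τ = (0.0000, 0.0900, 0.0000)
velocity change Δv = (0.01600000, -0.09200000, 0.03600000)
applied force F = (0.4000, -2.3000, 0.9000)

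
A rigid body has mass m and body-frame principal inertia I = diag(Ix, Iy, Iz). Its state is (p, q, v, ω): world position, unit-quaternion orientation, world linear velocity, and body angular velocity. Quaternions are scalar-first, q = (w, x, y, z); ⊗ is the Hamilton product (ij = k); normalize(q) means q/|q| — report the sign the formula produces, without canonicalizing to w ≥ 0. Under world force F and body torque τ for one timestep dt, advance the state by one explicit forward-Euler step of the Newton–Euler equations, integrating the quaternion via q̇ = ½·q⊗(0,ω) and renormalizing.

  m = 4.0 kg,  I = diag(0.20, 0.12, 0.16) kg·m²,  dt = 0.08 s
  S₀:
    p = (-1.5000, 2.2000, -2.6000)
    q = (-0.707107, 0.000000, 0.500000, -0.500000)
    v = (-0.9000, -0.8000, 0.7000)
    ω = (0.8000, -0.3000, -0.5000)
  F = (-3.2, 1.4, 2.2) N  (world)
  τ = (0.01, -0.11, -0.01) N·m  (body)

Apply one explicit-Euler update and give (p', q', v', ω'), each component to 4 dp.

linear accel F/m = (-0.8000, 0.3500, 0.5500)
p + v·dt = (-1.5720, 2.1360, -2.5440)
new velocity v' = (-0.9640, -0.7720, 0.7440)
gyro term ω×Iω = (0.0060, -0.0160, 0.0192)
(τ − ω×Iω)/I = (0.0200, -0.7833, -0.1825)
ω' = ω + α·dt = (0.8016, -0.3627, -0.5146)
Hamilton product q⊗(0,ω) = (-0.1000000, -0.9656856, -0.1878679, -0.0464465)
updated quaternion q' = (-0.7106, -0.0386, 0.4921, -0.5015)

p' = (-1.5720, 2.1360, -2.5440)
q' = (-0.7106, -0.0386, 0.4921, -0.5015)
v' = (-0.9640, -0.7720, 0.7440)
ω' = (0.8016, -0.3627, -0.5146)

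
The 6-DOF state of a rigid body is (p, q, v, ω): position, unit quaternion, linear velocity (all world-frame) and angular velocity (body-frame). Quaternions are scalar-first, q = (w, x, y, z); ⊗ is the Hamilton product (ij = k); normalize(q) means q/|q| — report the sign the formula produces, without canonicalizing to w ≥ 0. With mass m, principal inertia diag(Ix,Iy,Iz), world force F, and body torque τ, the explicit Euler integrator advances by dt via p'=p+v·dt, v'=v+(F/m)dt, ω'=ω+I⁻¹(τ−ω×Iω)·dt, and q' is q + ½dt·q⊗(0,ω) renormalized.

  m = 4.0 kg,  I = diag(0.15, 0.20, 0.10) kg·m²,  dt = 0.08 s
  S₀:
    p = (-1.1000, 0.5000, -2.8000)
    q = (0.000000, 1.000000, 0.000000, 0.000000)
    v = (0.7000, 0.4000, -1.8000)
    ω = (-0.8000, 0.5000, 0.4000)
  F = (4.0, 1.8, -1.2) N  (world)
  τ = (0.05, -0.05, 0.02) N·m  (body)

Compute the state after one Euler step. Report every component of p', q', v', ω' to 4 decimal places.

p' = (-1.0440, 0.5320, -2.9440)
q' = (0.0320, 0.9992, -0.0160, 0.0200)
v' = (0.7800, 0.4360, -1.8240)
ω' = (-0.7627, 0.4864, 0.4320)

precession coupling ω×(Iω) = (-0.0200, -0.0160, -0.0200)
angular accel α = (0.4667, -0.1700, 0.4000)
ω' = ω + α·dt = (-0.7627, 0.4864, 0.4320)
q⊗(0,ω) = (0.8000000, 0.0000000, -0.4000000, 0.5000000)
q + ½dt·q⊗(0,ω), renormalized = (0.0320, 0.9992, -0.0160, 0.0200)
a = (1.0000, 0.4500, -0.3000)
new position p' = (-1.0440, 0.5320, -2.9440)
new velocity v' = (0.7800, 0.4360, -1.8240)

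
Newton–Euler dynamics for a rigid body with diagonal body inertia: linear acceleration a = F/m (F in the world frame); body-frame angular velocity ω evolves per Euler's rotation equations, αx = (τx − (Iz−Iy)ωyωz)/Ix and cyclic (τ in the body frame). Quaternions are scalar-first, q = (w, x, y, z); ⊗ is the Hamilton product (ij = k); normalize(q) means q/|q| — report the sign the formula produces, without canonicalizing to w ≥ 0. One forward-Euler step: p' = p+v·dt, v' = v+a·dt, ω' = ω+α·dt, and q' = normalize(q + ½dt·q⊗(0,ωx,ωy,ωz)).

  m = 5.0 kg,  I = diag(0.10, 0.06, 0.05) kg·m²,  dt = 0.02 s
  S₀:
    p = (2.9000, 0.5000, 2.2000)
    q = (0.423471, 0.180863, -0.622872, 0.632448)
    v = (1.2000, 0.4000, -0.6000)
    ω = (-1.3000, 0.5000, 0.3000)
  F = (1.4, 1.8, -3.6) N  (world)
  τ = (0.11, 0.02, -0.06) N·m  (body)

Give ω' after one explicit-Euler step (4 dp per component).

ω' = (-1.2777, 0.5132, 0.2656)

precession coupling ω×(Iω) = (-0.0015, -0.0195, 0.0260)
α = I⁻¹(τ − ω×Iω) = (1.1150, 0.6583, -1.7200)
ω' = ω + α·dt = (-1.2777, 0.5132, 0.2656)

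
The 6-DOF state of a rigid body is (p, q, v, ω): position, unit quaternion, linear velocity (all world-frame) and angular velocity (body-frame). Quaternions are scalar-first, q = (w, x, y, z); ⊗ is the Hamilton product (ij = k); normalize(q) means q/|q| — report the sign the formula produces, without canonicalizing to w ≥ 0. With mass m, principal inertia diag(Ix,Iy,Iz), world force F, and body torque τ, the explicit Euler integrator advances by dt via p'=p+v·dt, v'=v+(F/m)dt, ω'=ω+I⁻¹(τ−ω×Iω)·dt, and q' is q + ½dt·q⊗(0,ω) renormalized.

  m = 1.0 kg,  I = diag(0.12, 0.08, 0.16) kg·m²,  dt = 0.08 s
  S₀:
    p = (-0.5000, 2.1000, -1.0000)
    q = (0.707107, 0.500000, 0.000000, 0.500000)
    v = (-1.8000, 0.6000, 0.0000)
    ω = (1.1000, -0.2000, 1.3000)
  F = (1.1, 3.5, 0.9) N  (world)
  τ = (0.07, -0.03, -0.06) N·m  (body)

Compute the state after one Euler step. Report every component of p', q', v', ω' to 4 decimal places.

p' = (-0.6440, 2.1480, -1.0000)
q' = (0.6576, 0.5339, -0.0096, 0.5315)
v' = (-1.7120, 0.8800, 0.0720)
ω' = (1.1605, -0.1728, 1.2656)

α = I⁻¹(τ − ω×Iω) = (0.7567, 0.3400, -0.4300)
ω + α·dt = (1.1605, -0.1728, 1.2656)
2q̇ = q⊗(0,ω) = (-1.2000000, 0.8778177, -0.2414214, 0.8192391)
q' = normalize(q + ½dt·q⊗(0,ω)) = (0.6576, 0.5339, -0.0096, 0.5315)
a = F/m = (1.1000, 3.5000, 0.9000)
p + v·dt = (-0.6440, 2.1480, -1.0000)
v' = v + a·dt = (-1.7120, 0.8800, 0.0720)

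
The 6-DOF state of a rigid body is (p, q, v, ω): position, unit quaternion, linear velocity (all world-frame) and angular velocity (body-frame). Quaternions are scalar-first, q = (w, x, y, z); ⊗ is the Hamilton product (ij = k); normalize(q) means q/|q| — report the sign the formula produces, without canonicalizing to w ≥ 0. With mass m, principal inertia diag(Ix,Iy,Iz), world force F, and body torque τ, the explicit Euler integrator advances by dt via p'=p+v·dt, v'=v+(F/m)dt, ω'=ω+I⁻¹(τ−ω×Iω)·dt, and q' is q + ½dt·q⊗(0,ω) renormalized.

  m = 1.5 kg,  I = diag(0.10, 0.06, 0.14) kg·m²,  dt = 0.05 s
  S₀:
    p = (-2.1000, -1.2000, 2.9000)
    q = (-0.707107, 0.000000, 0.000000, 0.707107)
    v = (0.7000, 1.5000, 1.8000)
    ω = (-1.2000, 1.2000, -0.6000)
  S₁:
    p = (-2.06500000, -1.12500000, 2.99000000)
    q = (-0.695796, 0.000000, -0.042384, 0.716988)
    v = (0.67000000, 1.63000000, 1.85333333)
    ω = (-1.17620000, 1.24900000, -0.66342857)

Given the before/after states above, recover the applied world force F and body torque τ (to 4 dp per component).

rate change Δω = (0.02380000, 0.04900000, -0.06342857)
ω₀×(Iω₀) = (-0.0576, -0.0288, 0.0576)
I·α + gyro = (-0.0100, 0.0300, -0.1200)
v₁ − v₀ = (-0.03000000, 0.13000000, 0.05333333)
m·(v₁−v₀)/dt = (-0.9000, 3.9000, 1.6000)

F = (-0.9000, 3.9000, 1.6000)
τ = (-0.0100, 0.0300, -0.1200)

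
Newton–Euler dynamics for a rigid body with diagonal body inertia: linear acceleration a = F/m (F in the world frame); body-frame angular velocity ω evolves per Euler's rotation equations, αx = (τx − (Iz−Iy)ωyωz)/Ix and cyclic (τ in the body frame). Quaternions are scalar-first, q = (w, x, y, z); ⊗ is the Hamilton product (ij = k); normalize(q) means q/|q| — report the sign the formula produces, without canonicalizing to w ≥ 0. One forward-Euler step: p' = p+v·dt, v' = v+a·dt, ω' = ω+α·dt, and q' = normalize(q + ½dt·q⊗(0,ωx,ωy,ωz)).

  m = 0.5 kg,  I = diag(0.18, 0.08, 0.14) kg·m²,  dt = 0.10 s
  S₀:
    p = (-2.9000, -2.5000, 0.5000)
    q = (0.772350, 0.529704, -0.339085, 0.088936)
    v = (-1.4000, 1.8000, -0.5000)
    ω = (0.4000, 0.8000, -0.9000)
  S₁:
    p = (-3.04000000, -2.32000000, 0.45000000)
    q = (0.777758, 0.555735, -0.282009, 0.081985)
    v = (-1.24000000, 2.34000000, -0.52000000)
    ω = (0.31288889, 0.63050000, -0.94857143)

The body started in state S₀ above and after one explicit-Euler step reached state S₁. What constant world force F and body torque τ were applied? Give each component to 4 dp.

rate change Δω = (-0.08711111, -0.16950000, -0.04857143)
τ = I·(Δω/dt) + ω₀×(Iω₀) = (-0.2000, -0.1500, -0.1000)
v₁ − v₀ = (0.16000000, 0.54000000, -0.02000000)
F = m·Δv/dt = (0.8000, 2.7000, -0.1000)

F = (0.8000, 2.7000, -0.1000)
τ = (-0.2000, -0.1500, -0.1000)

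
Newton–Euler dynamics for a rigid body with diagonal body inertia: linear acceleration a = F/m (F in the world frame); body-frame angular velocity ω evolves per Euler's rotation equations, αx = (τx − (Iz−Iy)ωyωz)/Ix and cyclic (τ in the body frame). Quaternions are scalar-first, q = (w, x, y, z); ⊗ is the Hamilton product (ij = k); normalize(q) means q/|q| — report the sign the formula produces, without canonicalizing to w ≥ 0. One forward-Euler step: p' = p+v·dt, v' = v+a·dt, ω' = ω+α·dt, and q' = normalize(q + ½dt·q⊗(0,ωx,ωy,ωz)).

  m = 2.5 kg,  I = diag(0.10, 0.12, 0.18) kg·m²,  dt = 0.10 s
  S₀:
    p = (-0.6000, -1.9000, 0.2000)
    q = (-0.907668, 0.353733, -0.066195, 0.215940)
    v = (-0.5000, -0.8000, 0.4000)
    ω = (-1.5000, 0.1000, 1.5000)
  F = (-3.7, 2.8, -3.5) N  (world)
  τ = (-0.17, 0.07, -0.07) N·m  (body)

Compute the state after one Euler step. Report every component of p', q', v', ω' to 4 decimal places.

p + v·dt = (-0.6500, -1.9800, 0.2400)
v' = v + a·dt = (-0.6480, -0.6880, 0.2600)
precession coupling ω×(Iω) = (0.0090, 0.1800, -0.0030)
angular accel α = (-1.7900, -0.9167, -0.3722)
ω' = ω + α·dt = (-1.6790, 0.0083, 1.4628)
2q̇ = q⊗(0,ω) = (0.2133090, 1.2406155, -0.9452763, -1.4254212)
q' = normalize(q + ½dt·q⊗(0,ω)) = (-0.8920, 0.4134, -0.1128, 0.1439)

p' = (-0.6500, -1.9800, 0.2400)
q' = (-0.8920, 0.4134, -0.1128, 0.1439)
v' = (-0.6480, -0.6880, 0.2600)
ω' = (-1.6790, 0.0083, 1.4628)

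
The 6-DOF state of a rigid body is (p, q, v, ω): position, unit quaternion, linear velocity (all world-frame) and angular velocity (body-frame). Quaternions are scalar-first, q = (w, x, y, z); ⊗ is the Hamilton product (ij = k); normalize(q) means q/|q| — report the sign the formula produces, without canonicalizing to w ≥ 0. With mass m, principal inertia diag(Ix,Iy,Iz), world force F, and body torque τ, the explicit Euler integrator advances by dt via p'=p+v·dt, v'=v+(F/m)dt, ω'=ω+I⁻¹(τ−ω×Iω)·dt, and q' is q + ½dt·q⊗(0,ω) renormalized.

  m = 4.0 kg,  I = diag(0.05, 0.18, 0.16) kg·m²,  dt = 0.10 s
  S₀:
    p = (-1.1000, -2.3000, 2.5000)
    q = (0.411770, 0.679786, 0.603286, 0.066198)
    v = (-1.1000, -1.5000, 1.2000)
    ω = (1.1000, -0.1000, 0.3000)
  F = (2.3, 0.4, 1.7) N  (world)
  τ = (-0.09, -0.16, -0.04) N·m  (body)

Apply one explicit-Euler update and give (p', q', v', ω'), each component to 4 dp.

angular accel α = (-1.8120, -0.6872, -0.1606)
ω + α·dt = (0.9188, -0.1687, 0.2839)
2q̇ = q⊗(0,ω) = (-0.7072954, 0.6405526, -0.1722950, -0.6080622)
q' = normalize(q + ½dt·q⊗(0,ω)) = (0.3758, 0.7107, 0.5937, 0.0357)
a = F/m = (0.5750, 0.1000, 0.4250)
p + v·dt = (-1.2100, -2.4500, 2.6200)
v' = v + a·dt = (-1.0425, -1.4900, 1.2425)

p' = (-1.2100, -2.4500, 2.6200)
q' = (0.3758, 0.7107, 0.5937, 0.0357)
v' = (-1.0425, -1.4900, 1.2425)
ω' = (0.9188, -0.1687, 0.2839)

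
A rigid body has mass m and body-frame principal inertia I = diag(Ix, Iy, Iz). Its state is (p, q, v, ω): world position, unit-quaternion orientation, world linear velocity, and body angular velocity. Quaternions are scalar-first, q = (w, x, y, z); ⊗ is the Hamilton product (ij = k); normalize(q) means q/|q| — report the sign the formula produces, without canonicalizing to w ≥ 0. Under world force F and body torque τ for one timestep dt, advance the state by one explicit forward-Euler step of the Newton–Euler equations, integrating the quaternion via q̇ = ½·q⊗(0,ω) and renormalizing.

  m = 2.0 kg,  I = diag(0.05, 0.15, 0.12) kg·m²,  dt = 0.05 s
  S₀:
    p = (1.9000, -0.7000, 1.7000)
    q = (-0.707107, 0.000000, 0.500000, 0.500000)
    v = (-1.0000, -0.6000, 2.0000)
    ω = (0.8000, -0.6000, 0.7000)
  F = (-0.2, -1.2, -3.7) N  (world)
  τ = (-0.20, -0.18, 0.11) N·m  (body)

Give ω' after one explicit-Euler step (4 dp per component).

ω×(Iω) gyroscopic = (0.0126, -0.0392, -0.0480)
angular accel α = (-4.2520, -0.9387, 1.3167)
ω' = ω + α·dt = (0.5874, -0.6469, 0.7658)

ω' = (0.5874, -0.6469, 0.7658)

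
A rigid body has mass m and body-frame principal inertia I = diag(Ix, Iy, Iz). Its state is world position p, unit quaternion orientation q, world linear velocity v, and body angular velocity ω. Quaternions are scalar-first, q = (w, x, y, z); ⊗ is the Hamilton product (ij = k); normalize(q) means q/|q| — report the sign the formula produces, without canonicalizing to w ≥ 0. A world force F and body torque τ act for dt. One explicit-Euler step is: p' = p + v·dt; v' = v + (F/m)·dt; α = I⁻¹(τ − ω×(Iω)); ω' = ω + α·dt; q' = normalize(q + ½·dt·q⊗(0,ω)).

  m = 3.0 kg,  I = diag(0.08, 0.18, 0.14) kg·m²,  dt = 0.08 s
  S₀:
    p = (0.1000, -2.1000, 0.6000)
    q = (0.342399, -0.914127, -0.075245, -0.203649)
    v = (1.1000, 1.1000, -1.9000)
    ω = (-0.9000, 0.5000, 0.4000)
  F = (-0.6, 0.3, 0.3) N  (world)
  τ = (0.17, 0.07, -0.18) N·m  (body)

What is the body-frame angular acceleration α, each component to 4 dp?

α = (2.2250, 0.2689, -0.9643)

ω×(Iω) gyroscopic = (-0.0080, 0.0216, -0.0450)
(τ − ω×Iω)/I = (2.2250, 0.2689, -0.9643)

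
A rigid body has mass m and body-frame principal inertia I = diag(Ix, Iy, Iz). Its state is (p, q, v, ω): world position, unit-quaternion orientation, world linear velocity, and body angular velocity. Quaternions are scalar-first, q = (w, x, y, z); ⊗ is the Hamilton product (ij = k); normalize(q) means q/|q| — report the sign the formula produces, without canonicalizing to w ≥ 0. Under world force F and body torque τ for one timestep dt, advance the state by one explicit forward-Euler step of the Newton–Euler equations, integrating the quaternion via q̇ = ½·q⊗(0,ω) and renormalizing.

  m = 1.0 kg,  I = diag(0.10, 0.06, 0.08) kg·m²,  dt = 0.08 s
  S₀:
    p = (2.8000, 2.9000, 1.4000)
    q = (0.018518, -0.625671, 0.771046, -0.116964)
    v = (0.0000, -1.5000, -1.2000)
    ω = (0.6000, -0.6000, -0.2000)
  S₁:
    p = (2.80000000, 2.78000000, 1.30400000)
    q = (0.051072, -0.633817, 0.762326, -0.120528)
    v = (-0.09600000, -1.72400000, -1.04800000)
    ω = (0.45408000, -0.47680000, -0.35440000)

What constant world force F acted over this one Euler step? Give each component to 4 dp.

velocity change Δv = (-0.09600000, -0.22400000, 0.15200000)
m·(v₁−v₀)/dt = (-1.2000, -2.8000, 1.9000)

F = (-1.2000, -2.8000, 1.9000)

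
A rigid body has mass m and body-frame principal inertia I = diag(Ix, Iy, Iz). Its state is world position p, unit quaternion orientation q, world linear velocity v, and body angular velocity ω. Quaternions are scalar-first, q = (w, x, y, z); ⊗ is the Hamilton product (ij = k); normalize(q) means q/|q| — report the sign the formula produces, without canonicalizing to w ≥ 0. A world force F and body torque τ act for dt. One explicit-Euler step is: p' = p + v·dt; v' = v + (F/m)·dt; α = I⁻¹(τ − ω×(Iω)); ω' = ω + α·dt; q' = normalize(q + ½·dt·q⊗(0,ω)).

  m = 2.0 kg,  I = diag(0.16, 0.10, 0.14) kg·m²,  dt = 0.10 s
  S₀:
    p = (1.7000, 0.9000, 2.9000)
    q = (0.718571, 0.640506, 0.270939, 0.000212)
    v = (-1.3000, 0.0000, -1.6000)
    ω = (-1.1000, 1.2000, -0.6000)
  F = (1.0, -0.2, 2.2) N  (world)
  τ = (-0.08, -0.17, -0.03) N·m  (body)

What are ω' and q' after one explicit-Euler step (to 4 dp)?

ω' = (-1.1320, 1.0168, -0.6780)
q' = (0.7348, 0.5906, 0.3320, 0.0319)

ω×(Iω) gyroscopic = (-0.0288, 0.0132, 0.0792)
angular accel α = (-0.3200, -1.8320, -0.7800)
new body rate ω' = (-1.1320, 1.0168, -0.6780)
Hamilton product q⊗(0,ω) = (0.3795570, -0.9532459, 1.2463556, 0.6354975)
updated quaternion q' = (0.7348, 0.5906, 0.3320, 0.0319)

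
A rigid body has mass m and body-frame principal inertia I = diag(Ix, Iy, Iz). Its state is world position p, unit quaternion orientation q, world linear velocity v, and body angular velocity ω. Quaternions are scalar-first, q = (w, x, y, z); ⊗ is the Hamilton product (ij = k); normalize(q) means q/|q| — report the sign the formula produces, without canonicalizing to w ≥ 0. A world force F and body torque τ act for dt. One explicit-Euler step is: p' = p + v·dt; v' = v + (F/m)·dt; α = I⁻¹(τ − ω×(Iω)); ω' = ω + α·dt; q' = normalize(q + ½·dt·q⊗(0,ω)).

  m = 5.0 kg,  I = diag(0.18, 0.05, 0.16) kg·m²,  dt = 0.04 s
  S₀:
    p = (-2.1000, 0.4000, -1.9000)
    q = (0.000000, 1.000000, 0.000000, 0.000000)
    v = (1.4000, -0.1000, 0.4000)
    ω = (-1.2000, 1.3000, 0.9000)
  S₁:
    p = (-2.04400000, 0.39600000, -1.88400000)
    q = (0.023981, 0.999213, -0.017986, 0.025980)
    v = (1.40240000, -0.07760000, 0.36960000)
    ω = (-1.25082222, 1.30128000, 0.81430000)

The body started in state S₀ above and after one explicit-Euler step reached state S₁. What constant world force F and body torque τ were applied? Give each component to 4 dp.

F = (0.3000, 2.8000, -3.8000)
τ = (-0.1000, -0.0200, -0.1400)

Δω = ω₁−ω₀ = (-0.05082222, 0.00128000, -0.08570000)
precession coupling = (0.1287, -0.0216, 0.2028)
τ = I·(Δω/dt) + ω₀×(Iω₀) = (-0.1000, -0.0200, -0.1400)
Δv = v₁−v₀ = (0.00240000, 0.02240000, -0.03040000)
m·(v₁−v₀)/dt = (0.3000, 2.8000, -3.8000)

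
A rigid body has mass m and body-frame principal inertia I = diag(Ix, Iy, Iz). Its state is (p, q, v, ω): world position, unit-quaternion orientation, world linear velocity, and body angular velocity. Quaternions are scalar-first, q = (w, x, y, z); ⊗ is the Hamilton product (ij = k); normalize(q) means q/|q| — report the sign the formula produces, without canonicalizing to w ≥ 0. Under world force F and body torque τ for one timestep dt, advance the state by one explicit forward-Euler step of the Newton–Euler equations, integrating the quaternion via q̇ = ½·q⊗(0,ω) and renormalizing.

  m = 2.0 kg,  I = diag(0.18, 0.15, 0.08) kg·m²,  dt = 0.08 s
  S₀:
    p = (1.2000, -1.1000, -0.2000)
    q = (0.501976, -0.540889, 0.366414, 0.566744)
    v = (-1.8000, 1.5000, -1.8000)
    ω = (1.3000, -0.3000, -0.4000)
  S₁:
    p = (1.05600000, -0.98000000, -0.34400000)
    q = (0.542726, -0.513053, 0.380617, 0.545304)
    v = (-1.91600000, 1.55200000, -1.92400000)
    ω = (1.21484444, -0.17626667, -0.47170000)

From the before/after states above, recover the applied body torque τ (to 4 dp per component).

rate change Δω = (-0.08515556, 0.12373333, -0.07170000)
gyro term ω₀×Iω₀ = (-0.0084, -0.0520, 0.0117)
applied torque τ = (-0.2000, 0.1800, -0.0600)

τ = (-0.2000, 0.1800, -0.0600)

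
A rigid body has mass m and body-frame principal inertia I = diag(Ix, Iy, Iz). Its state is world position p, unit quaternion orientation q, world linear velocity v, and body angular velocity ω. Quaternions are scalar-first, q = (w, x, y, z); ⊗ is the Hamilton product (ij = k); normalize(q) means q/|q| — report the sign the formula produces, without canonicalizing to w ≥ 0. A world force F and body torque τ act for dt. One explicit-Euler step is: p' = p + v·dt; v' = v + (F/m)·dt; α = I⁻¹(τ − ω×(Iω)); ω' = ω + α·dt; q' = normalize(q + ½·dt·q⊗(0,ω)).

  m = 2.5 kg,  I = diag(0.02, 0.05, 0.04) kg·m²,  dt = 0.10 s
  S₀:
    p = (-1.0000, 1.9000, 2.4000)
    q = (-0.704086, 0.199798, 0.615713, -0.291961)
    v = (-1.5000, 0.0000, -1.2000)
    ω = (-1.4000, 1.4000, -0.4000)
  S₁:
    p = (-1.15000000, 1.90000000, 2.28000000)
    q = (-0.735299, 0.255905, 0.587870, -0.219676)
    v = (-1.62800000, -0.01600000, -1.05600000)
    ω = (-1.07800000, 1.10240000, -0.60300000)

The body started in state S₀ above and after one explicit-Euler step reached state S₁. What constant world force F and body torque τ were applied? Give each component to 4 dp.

F = (-3.2000, -0.4000, 3.6000)
τ = (0.0700, -0.1600, -0.1400)

Δω = ω₁−ω₀ = (0.32200000, -0.29760000, -0.20300000)
ω₀×(Iω₀) = (0.0056, -0.0112, -0.0588)
applied torque τ = (0.0700, -0.1600, -0.1400)
v₁ − v₀ = (-0.12800000, -0.01600000, 0.14400000)
applied force F = (-3.2000, -0.4000, 3.6000)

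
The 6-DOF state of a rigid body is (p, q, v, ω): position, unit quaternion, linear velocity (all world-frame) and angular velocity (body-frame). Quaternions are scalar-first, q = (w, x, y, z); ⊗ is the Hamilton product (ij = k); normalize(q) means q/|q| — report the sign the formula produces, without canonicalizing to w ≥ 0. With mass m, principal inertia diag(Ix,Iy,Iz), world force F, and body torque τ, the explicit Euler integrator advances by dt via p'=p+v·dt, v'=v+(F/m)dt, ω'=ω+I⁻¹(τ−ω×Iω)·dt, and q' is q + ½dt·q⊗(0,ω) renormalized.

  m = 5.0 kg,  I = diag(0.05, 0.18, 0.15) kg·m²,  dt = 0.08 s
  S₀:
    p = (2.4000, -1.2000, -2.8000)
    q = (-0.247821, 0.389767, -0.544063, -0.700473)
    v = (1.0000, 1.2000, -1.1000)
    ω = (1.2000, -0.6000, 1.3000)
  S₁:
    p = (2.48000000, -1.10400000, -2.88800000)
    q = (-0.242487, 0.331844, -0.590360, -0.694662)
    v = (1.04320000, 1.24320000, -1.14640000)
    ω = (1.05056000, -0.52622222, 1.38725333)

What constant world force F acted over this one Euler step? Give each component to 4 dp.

v₁ − v₀ = (0.04320000, 0.04320000, -0.04640000)
m·(v₁−v₀)/dt = (2.7000, 2.7000, -2.9000)

F = (2.7000, 2.7000, -2.9000)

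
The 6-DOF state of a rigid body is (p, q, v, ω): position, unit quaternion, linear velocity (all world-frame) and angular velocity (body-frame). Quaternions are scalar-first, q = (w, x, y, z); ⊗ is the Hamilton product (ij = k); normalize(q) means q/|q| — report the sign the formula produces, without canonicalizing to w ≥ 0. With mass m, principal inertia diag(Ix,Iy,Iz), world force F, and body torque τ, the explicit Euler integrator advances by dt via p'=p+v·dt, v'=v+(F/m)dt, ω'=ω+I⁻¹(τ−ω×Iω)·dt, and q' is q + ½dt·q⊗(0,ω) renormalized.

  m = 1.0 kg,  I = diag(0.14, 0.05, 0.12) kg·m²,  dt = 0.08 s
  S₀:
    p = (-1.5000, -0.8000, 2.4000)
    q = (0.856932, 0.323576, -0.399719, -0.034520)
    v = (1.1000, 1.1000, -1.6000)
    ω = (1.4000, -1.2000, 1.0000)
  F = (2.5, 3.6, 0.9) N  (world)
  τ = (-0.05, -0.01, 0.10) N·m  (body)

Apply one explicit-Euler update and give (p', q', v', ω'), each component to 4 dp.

a = F/m = (2.5000, 3.6000, 0.9000)
p' = p + v·dt = (-1.4120, -0.7120, 2.2720)
v + (F/m)dt = (1.3000, 1.3880, -1.5280)
angular accel α = (0.2429, -0.7600, -0.4267)
ω' = ω + α·dt = (1.4194, -1.2608, 0.9659)
Hamilton product q⊗(0,ω) = (-0.8981492, 0.7585618, -1.4002224, 1.0282474)
updated quaternion q' = (0.8181, 0.3527, -0.4541, 0.0066)

p' = (-1.4120, -0.7120, 2.2720)
q' = (0.8181, 0.3527, -0.4541, 0.0066)
v' = (1.3000, 1.3880, -1.5280)
ω' = (1.4194, -1.2608, 0.9659)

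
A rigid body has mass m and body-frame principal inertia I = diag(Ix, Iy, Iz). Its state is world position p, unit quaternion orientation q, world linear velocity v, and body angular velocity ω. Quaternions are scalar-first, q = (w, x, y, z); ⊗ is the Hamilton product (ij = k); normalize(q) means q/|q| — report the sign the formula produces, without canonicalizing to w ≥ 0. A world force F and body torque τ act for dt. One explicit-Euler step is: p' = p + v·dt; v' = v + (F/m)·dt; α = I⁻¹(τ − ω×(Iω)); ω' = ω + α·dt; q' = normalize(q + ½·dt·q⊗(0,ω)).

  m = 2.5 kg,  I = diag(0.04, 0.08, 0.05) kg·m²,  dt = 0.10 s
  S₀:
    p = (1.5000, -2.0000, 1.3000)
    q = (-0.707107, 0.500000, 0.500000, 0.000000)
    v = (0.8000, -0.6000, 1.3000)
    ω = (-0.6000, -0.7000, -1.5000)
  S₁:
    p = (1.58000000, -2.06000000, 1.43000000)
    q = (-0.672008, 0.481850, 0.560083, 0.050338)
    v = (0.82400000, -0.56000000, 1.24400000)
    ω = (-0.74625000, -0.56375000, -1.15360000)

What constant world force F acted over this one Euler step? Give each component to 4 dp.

F = (0.6000, 1.0000, -1.4000)

velocity change Δv = (0.02400000, 0.04000000, -0.05600000)
applied force F = (0.6000, 1.0000, -1.4000)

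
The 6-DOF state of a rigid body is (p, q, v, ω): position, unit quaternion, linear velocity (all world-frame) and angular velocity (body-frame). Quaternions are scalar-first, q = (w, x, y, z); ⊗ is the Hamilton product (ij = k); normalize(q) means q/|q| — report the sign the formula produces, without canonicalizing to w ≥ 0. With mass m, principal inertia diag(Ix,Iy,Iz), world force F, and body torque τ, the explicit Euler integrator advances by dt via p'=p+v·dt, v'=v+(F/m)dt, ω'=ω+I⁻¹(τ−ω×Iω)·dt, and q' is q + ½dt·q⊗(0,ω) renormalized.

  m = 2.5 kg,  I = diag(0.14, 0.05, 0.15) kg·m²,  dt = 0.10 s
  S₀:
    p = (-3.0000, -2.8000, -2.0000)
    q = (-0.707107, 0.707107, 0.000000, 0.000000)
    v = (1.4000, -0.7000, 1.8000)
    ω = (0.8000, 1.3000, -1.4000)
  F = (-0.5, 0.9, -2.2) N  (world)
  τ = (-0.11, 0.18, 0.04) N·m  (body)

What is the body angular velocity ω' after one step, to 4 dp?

ω' = (0.8514, 1.6376, -1.3109)

angular accel α = (0.5143, 3.3760, 0.8907)
ω + α·dt = (0.8514, 1.6376, -1.3109)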